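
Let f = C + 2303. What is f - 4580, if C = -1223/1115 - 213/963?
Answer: -815444203/357915 ≈ -2278.3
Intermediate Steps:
C = -471748/357915 (C = -1223*1/1115 - 213*1/963 = -1223/1115 - 71/321 = -471748/357915 ≈ -1.3180)
f = 823806497/357915 (f = -471748/357915 + 2303 = 823806497/357915 ≈ 2301.7)
f - 4580 = 823806497/357915 - 4580 = -815444203/357915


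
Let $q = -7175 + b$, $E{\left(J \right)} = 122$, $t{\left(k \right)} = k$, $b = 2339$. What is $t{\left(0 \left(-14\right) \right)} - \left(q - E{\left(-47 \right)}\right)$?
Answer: $4958$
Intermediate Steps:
$q = -4836$ ($q = -7175 + 2339 = -4836$)
$t{\left(0 \left(-14\right) \right)} - \left(q - E{\left(-47 \right)}\right) = 0 \left(-14\right) - \left(-4836 - 122\right) = 0 - \left(-4836 - 122\right) = 0 - -4958 = 0 + 4958 = 4958$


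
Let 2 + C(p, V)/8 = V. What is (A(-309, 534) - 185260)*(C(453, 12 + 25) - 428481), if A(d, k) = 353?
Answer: 79177362307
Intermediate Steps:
C(p, V) = -16 + 8*V
(A(-309, 534) - 185260)*(C(453, 12 + 25) - 428481) = (353 - 185260)*((-16 + 8*(12 + 25)) - 428481) = -184907*((-16 + 8*37) - 428481) = -184907*((-16 + 296) - 428481) = -184907*(280 - 428481) = -184907*(-428201) = 79177362307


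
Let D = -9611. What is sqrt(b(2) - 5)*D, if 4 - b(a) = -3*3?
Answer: -19222*sqrt(2) ≈ -27184.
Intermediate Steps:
b(a) = 13 (b(a) = 4 - (-3)*3 = 4 - 1*(-9) = 4 + 9 = 13)
sqrt(b(2) - 5)*D = sqrt(13 - 5)*(-9611) = sqrt(8)*(-9611) = (2*sqrt(2))*(-9611) = -19222*sqrt(2)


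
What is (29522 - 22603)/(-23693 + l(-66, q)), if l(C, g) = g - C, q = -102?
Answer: -6919/23729 ≈ -0.29158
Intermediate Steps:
(29522 - 22603)/(-23693 + l(-66, q)) = (29522 - 22603)/(-23693 + (-102 - 1*(-66))) = 6919/(-23693 + (-102 + 66)) = 6919/(-23693 - 36) = 6919/(-23729) = 6919*(-1/23729) = -6919/23729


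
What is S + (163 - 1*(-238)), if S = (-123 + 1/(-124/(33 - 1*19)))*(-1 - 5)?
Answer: 35330/31 ≈ 1139.7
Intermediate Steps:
S = 22899/31 (S = (-123 + 1/(-124/(33 - 19)))*(-6) = (-123 + 1/(-124/14))*(-6) = (-123 + 1/(-124*1/14))*(-6) = (-123 + 1/(-62/7))*(-6) = (-123 - 7/62)*(-6) = -7633/62*(-6) = 22899/31 ≈ 738.68)
S + (163 - 1*(-238)) = 22899/31 + (163 - 1*(-238)) = 22899/31 + (163 + 238) = 22899/31 + 401 = 35330/31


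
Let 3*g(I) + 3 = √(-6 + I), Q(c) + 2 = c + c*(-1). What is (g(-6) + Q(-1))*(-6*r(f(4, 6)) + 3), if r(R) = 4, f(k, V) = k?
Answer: 63 - 14*I*√3 ≈ 63.0 - 24.249*I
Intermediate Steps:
Q(c) = -2 (Q(c) = -2 + (c + c*(-1)) = -2 + (c - c) = -2 + 0 = -2)
g(I) = -1 + √(-6 + I)/3
(g(-6) + Q(-1))*(-6*r(f(4, 6)) + 3) = ((-1 + √(-6 - 6)/3) - 2)*(-6*4 + 3) = ((-1 + √(-12)/3) - 2)*(-24 + 3) = ((-1 + (2*I*√3)/3) - 2)*(-21) = ((-1 + 2*I*√3/3) - 2)*(-21) = (-3 + 2*I*√3/3)*(-21) = 63 - 14*I*√3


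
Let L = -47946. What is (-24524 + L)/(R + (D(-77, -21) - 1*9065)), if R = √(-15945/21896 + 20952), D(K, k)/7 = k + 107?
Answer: 4476371601520/522594880859 + 144940*√2511192283278/1567784642577 ≈ 8.7122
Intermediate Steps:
D(K, k) = 749 + 7*k (D(K, k) = 7*(k + 107) = 7*(107 + k) = 749 + 7*k)
R = √2511192283278/10948 (R = √(-15945*1/21896 + 20952) = √(-15945/21896 + 20952) = √(458749047/21896) = √2511192283278/10948 ≈ 144.75)
(-24524 + L)/(R + (D(-77, -21) - 1*9065)) = (-24524 - 47946)/(√2511192283278/10948 + ((749 + 7*(-21)) - 1*9065)) = -72470/(√2511192283278/10948 + ((749 - 147) - 9065)) = -72470/(√2511192283278/10948 + (602 - 9065)) = -72470/(√2511192283278/10948 - 8463) = -72470/(-8463 + √2511192283278/10948)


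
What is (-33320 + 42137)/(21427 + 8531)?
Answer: 2939/9986 ≈ 0.29431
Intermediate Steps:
(-33320 + 42137)/(21427 + 8531) = 8817/29958 = 8817*(1/29958) = 2939/9986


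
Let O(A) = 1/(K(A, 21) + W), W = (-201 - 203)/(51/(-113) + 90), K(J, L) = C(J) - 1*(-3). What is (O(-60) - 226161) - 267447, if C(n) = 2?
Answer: -2439894225/4943 ≈ -4.9361e+5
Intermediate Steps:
K(J, L) = 5 (K(J, L) = 2 - 1*(-3) = 2 + 3 = 5)
W = -45652/10119 (W = -404/(51*(-1/113) + 90) = -404/(-51/113 + 90) = -404/10119/113 = -404*113/10119 = -45652/10119 ≈ -4.5115)
O(A) = 10119/4943 (O(A) = 1/(5 - 45652/10119) = 1/(4943/10119) = 10119/4943)
(O(-60) - 226161) - 267447 = (10119/4943 - 226161) - 267447 = -1117903704/4943 - 267447 = -2439894225/4943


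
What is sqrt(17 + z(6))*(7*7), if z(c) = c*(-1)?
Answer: 49*sqrt(11) ≈ 162.51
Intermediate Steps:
z(c) = -c
sqrt(17 + z(6))*(7*7) = sqrt(17 - 1*6)*(7*7) = sqrt(17 - 6)*49 = sqrt(11)*49 = 49*sqrt(11)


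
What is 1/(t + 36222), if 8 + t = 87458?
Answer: 1/123672 ≈ 8.0859e-6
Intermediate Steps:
t = 87450 (t = -8 + 87458 = 87450)
1/(t + 36222) = 1/(87450 + 36222) = 1/123672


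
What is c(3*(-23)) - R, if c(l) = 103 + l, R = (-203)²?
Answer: -41175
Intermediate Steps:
R = 41209
c(3*(-23)) - R = (103 + 3*(-23)) - 1*41209 = (103 - 69) - 41209 = 34 - 41209 = -41175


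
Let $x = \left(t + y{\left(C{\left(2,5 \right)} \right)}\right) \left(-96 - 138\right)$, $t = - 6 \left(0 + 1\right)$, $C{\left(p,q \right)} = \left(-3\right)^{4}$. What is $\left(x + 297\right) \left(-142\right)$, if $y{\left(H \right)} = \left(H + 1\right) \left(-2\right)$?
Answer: $-5690934$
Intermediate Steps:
$C{\left(p,q \right)} = 81$
$y{\left(H \right)} = -2 - 2 H$ ($y{\left(H \right)} = \left(1 + H\right) \left(-2\right) = -2 - 2 H$)
$t = -6$ ($t = \left(-6\right) 1 = -6$)
$x = 39780$ ($x = \left(-6 - 164\right) \left(-96 - 138\right) = \left(-6 - 164\right) \left(-234\right) = \left(-170\right) \left(-234\right) = 39780$)
$\left(x + 297\right) \left(-142\right) = \left(39780 + 297\right) \left(-142\right) = 40077 \left(-142\right) = -5690934$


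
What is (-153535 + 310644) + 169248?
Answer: 326357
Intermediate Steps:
(-153535 + 310644) + 169248 = 157109 + 169248 = 326357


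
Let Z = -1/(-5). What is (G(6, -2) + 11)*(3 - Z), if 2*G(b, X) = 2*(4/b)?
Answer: 98/3 ≈ 32.667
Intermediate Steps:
G(b, X) = 4/b (G(b, X) = (2*(4/b))/2 = (8/b)/2 = 4/b)
Z = ⅕ (Z = -1*(-⅕) = ⅕ ≈ 0.20000)
(G(6, -2) + 11)*(3 - Z) = (4/6 + 11)*(3 - 1*⅕) = (4*(⅙) + 11)*(3 - ⅕) = (⅔ + 11)*(14/5) = (35/3)*(14/5) = 98/3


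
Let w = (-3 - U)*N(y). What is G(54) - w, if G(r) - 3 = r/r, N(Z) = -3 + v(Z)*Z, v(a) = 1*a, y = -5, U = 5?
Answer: 180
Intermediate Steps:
v(a) = a
N(Z) = -3 + Z² (N(Z) = -3 + Z*Z = -3 + Z²)
w = -176 (w = (-3 - 1*5)*(-3 + (-5)²) = (-3 - 5)*(-3 + 25) = -8*22 = -176)
G(r) = 4 (G(r) = 3 + r/r = 3 + 1 = 4)
G(54) - w = 4 - 1*(-176) = 4 + 176 = 180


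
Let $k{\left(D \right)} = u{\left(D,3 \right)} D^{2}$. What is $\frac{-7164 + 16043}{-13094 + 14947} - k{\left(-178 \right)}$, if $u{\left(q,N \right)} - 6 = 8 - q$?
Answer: $- \frac{11272397905}{1853} \approx -6.0833 \cdot 10^{6}$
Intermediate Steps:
$u{\left(q,N \right)} = 14 - q$ ($u{\left(q,N \right)} = 6 - \left(-8 + q\right) = 14 - q$)
$k{\left(D \right)} = D^{2} \left(14 - D\right)$ ($k{\left(D \right)} = \left(14 - D\right) D^{2} = D^{2} \left(14 - D\right)$)
$\frac{-7164 + 16043}{-13094 + 14947} - k{\left(-178 \right)} = \frac{-7164 + 16043}{-13094 + 14947} - \left(-178\right)^{2} \left(14 - -178\right) = \frac{8879}{1853} - 31684 \left(14 + 178\right) = 8879 \cdot \frac{1}{1853} - 31684 \cdot 192 = \frac{8879}{1853} - 6083328 = - \frac{11272397905}{1853}$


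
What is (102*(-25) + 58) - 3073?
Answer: -5565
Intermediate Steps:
(102*(-25) + 58) - 3073 = (-2550 + 58) - 3073 = -2492 - 3073 = -5565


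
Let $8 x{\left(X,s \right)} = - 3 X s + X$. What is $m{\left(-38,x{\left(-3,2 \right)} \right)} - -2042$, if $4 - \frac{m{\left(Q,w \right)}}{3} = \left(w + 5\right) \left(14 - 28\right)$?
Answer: $\frac{9371}{4} \approx 2342.8$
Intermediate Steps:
$x{\left(X,s \right)} = \frac{X}{8} - \frac{3 X s}{8}$ ($x{\left(X,s \right)} = \frac{- 3 X s + X}{8} = \frac{X - 3 X s}{8} = \frac{X}{8} - \frac{3 X s}{8}$)
$m{\left(Q,w \right)} = 222 + 42 w$ ($m{\left(Q,w \right)} = 12 - 3 \left(w + 5\right) \left(14 - 28\right) = 12 - 3 \left(5 + w\right) \left(-14\right) = 12 - 3 \left(-70 - 14 w\right) = 12 + \left(210 + 42 w\right) = 222 + 42 w$)
$m{\left(-38,x{\left(-3,2 \right)} \right)} - -2042 = \left(222 + 42 \cdot \frac{1}{8} \left(-3\right) \left(1 - 6\right)\right) - -2042 = \left(222 + 42 \cdot \frac{1}{8} \left(-3\right) \left(1 - 6\right)\right) + 2042 = \left(222 + 42 \cdot \frac{1}{8} \left(-3\right) \left(-5\right)\right) + 2042 = \left(222 + 42 \cdot \frac{15}{8}\right) + 2042 = \left(222 + \frac{315}{4}\right) + 2042 = \frac{1203}{4} + 2042 = \frac{9371}{4}$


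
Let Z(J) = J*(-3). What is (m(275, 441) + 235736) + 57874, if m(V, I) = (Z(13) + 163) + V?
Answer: 294009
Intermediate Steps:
Z(J) = -3*J
m(V, I) = 124 + V (m(V, I) = (-3*13 + 163) + V = (-39 + 163) + V = 124 + V)
(m(275, 441) + 235736) + 57874 = ((124 + 275) + 235736) + 57874 = (399 + 235736) + 57874 = 236135 + 57874 = 294009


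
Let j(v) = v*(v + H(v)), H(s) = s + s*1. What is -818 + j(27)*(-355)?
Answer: -777203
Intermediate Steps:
H(s) = 2*s (H(s) = s + s = 2*s)
j(v) = 3*v² (j(v) = v*(v + 2*v) = v*(3*v) = 3*v²)
-818 + j(27)*(-355) = -818 + (3*27²)*(-355) = -818 + (3*729)*(-355) = -818 + 2187*(-355) = -818 - 776385 = -777203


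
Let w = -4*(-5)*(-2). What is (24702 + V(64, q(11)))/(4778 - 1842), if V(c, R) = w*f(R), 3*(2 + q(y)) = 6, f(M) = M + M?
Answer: 12351/1468 ≈ 8.4135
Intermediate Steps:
f(M) = 2*M
q(y) = 0 (q(y) = -2 + (⅓)*6 = -2 + 2 = 0)
w = -40 (w = 20*(-2) = -40)
V(c, R) = -80*R
(24702 + V(64, q(11)))/(4778 - 1842) = (24702 - 80*0)/(4778 - 1842) = (24702 + 0)/2936 = 24702*(1/2936) = 12351/1468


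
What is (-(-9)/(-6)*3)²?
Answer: 81/4 ≈ 20.250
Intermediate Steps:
(-(-9)/(-6)*3)² = (-(-9)*(-1)/6*3)² = (-3*½*3)² = (-3/2*3)² = (-9/2)² = 81/4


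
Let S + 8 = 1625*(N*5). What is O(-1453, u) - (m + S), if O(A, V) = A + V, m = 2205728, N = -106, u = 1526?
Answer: -1344397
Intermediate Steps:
S = -861258 (S = -8 + 1625*(-106*5) = -8 + 1625*(-530) = -8 - 861250 = -861258)
O(-1453, u) - (m + S) = (-1453 + 1526) - (2205728 - 861258) = 73 - 1*1344470 = 73 - 1344470 = -1344397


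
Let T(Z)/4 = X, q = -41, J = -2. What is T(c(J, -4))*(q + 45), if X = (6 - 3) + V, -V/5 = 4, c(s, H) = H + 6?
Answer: -272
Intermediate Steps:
c(s, H) = 6 + H
V = -20 (V = -5*4 = -20)
X = -17 (X = (6 - 3) - 20 = 3 - 20 = -17)
T(Z) = -68 (T(Z) = 4*(-17) = -68)
T(c(J, -4))*(q + 45) = -68*(-41 + 45) = -68*4 = -272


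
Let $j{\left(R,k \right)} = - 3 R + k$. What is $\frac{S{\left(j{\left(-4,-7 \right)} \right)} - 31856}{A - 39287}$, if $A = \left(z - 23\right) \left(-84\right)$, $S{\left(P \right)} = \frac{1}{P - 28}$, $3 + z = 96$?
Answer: $\frac{732689}{1038841} \approx 0.70529$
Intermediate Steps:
$z = 93$ ($z = -3 + 96 = 93$)
$j{\left(R,k \right)} = k - 3 R$
$S{\left(P \right)} = \frac{1}{-28 + P}$
$A = -5880$ ($A = \left(93 - 23\right) \left(-84\right) = 70 \left(-84\right) = -5880$)
$\frac{S{\left(j{\left(-4,-7 \right)} \right)} - 31856}{A - 39287} = \frac{\frac{1}{-28 - -5} - 31856}{-5880 - 39287} = \frac{\frac{1}{-28 + \left(-7 + 12\right)} - 31856}{-45167} = \left(\frac{1}{-28 + 5} - 31856\right) \left(- \frac{1}{45167}\right) = \left(\frac{1}{-23} - 31856\right) \left(- \frac{1}{45167}\right) = \left(- \frac{1}{23} - 31856\right) \left(- \frac{1}{45167}\right) = \left(- \frac{732689}{23}\right) \left(- \frac{1}{45167}\right) = \frac{732689}{1038841}$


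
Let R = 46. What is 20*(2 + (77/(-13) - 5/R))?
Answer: -24110/299 ≈ -80.635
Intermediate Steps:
20*(2 + (77/(-13) - 5/R)) = 20*(2 + (77/(-13) - 5/46)) = 20*(2 + (77*(-1/13) - 5*1/46)) = 20*(2 + (-77/13 - 5/46)) = 20*(2 - 3607/598) = 20*(-2411/598) = -24110/299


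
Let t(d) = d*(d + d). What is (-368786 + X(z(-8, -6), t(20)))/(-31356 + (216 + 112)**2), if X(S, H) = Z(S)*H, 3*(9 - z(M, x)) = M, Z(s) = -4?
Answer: -185993/38114 ≈ -4.8799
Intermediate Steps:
t(d) = 2*d**2 (t(d) = d*(2*d) = 2*d**2)
z(M, x) = 9 - M/3
X(S, H) = -4*H
(-368786 + X(z(-8, -6), t(20)))/(-31356 + (216 + 112)**2) = (-368786 - 8*20**2)/(-31356 + (216 + 112)**2) = (-368786 - 8*400)/(-31356 + 328**2) = (-368786 - 4*800)/(-31356 + 107584) = (-368786 - 3200)/76228 = -371986*1/76228 = -185993/38114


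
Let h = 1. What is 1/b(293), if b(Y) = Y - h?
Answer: 1/292 ≈ 0.0034247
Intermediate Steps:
b(Y) = -1 + Y (b(Y) = Y - 1*1 = Y - 1 = -1 + Y)
1/b(293) = 1/(-1 + 293) = 1/292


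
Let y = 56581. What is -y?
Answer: -56581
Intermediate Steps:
-y = -1*56581 = -56581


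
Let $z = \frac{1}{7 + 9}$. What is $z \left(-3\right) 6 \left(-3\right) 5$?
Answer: $\frac{135}{8} \approx 16.875$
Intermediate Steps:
$z = \frac{1}{16} \approx 0.0625$
$z \left(-3\right) 6 \left(-3\right) 5 = \frac{\left(-3\right) 6 \left(-3\right)}{16} \cdot 5 = \frac{\left(-18\right) \left(-3\right)}{16} \cdot 5 = \frac{1}{16} \cdot 54 \cdot 5 = \frac{27}{8} \cdot 5 = \frac{135}{8}$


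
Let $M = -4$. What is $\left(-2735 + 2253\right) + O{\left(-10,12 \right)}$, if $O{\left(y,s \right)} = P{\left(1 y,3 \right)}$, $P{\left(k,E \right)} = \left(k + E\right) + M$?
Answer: $-493$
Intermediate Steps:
$P{\left(k,E \right)} = -4 + E + k$ ($P{\left(k,E \right)} = \left(k + E\right) - 4 = \left(E + k\right) - 4 = -4 + E + k$)
$O{\left(y,s \right)} = -1 + y$ ($O{\left(y,s \right)} = -4 + 3 + 1 y = -4 + 3 + y = -1 + y$)
$\left(-2735 + 2253\right) + O{\left(-10,12 \right)} = \left(-2735 + 2253\right) - 11 = -482 - 11 = -493$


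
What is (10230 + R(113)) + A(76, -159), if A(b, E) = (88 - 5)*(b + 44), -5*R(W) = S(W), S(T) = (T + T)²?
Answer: 49874/5 ≈ 9974.8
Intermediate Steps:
S(T) = 4*T² (S(T) = (2*T)² = 4*T²)
R(W) = -4*W²/5
A(b, E) = 3652 + 83*b (A(b, E) = 83*(44 + b) = 3652 + 83*b)
(10230 + R(113)) + A(76, -159) = (10230 - ⅘*113²) + (3652 + 83*76) = (10230 - ⅘*12769) + (3652 + 6308) = (10230 - 51076/5) + 9960 = 74/5 + 9960 = 49874/5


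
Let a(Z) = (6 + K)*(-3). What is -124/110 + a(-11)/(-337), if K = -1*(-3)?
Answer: -19409/18535 ≈ -1.0472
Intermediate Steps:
K = 3
a(Z) = -27 (a(Z) = (6 + 3)*(-3) = 9*(-3) = -27)
-124/110 + a(-11)/(-337) = -124/110 - 27/(-337) = -124*1/110 - 27*(-1/337) = -62/55 + 27/337 = -19409/18535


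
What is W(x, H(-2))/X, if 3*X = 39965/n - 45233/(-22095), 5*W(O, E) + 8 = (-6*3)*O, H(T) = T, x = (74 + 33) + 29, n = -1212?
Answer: 13153913568/276068093 ≈ 47.647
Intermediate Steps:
x = 136 (x = 107 + 29 = 136)
W(O, E) = -8/5 - 18*O/5 (W(O, E) = -8/5 + ((-6*3)*O)/5 = -8/5 + (-18*O)/5 = -8/5 - 18*O/5)
X = -276068093/26779140 (X = (39965/(-1212) - 45233/(-22095))/3 = (39965*(-1/1212) - 45233*(-1/22095))/3 = (-39965/1212 + 45233/22095)/3 = (1/3)*(-276068093/8926380) = -276068093/26779140 ≈ -10.309)
W(x, H(-2))/X = (-8/5 - 18/5*136)/(-276068093/26779140) = (-8/5 - 2448/5)*(-26779140/276068093) = -2456/5*(-26779140/276068093) = 13153913568/276068093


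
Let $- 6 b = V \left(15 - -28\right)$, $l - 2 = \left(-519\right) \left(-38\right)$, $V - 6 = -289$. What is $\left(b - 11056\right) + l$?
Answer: $\frac{64177}{6} \approx 10696.0$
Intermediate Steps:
$V = -283$ ($V = 6 - 289 = -283$)
$l = 19724$ ($l = 2 - -19722 = 2 + 19722 = 19724$)
$b = \frac{12169}{6}$ ($b = - \frac{\left(-283\right) \left(15 - -28\right)}{6} = - \frac{\left(-283\right) \left(15 + 28\right)}{6} = - \frac{\left(-283\right) 43}{6} = \left(- \frac{1}{6}\right) \left(-12169\right) = \frac{12169}{6} \approx 2028.2$)
$\left(b - 11056\right) + l = \left(\frac{12169}{6} - 11056\right) + 19724 = - \frac{54167}{6} + 19724 = \frac{64177}{6}$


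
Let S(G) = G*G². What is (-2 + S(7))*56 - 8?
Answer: 19088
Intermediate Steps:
S(G) = G³
(-2 + S(7))*56 - 8 = (-2 + 7³)*56 - 8 = (-2 + 343)*56 - 8 = 341*56 - 8 = 19096 - 8 = 19088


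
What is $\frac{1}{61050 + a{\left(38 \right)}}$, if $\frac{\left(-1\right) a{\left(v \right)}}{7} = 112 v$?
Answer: $\frac{1}{31258} \approx 3.1992 \cdot 10^{-5}$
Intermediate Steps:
$a{\left(v \right)} = - 784 v$ ($a{\left(v \right)} = - 7 \cdot 112 v = - 784 v$)
$\frac{1}{61050 + a{\left(38 \right)}} = \frac{1}{61050 - 29792} = \frac{1}{31258}$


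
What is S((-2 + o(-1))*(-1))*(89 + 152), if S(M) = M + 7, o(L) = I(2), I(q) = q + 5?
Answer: 482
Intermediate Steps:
I(q) = 5 + q
o(L) = 7 (o(L) = 5 + 2 = 7)
S(M) = 7 + M
S((-2 + o(-1))*(-1))*(89 + 152) = (7 + (-2 + 7)*(-1))*(89 + 152) = (7 + 5*(-1))*241 = (7 - 5)*241 = 2*241 = 482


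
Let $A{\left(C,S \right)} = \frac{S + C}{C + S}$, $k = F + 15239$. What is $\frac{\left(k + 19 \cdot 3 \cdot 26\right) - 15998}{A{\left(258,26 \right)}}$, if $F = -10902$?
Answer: $-10179$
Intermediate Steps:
$k = 4337$ ($k = -10902 + 15239 = 4337$)
$A{\left(C,S \right)} = 1$ ($A{\left(C,S \right)} = \frac{C + S}{C + S} = 1$)
$\frac{\left(k + 19 \cdot 3 \cdot 26\right) - 15998}{A{\left(258,26 \right)}} = \frac{\left(4337 + 19 \cdot 3 \cdot 26\right) - 15998}{1} = \left(\left(4337 + 57 \cdot 26\right) - 15998\right) 1 = \left(\left(4337 + 1482\right) - 15998\right) 1 = \left(5819 - 15998\right) 1 = \left(-10179\right) 1 = -10179$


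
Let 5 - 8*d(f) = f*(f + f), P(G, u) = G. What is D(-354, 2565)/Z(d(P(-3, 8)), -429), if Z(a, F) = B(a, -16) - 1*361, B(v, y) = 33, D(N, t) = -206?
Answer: 103/164 ≈ 0.62805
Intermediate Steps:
d(f) = 5/8 - f²/4 (d(f) = 5/8 - f*(f + f)/8 = 5/8 - f*2*f/8 = 5/8 - f²/4)
Z(a, F) = -328 (Z(a, F) = 33 - 1*361 = 33 - 361 = -328)
D(-354, 2565)/Z(d(P(-3, 8)), -429) = -206/(-328) = -206*(-1/328) = 103/164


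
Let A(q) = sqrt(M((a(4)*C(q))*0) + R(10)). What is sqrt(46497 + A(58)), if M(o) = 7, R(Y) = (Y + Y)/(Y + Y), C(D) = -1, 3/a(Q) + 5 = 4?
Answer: sqrt(46497 + 2*sqrt(2)) ≈ 215.64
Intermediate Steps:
a(Q) = -3 (a(Q) = 3/(-5 + 4) = 3/(-1) = 3*(-1) = -3)
R(Y) = 1 (R(Y) = (2*Y)/((2*Y)) = (2*Y)*(1/(2*Y)) = 1)
A(q) = 2*sqrt(2) (A(q) = sqrt(7 + 1) = sqrt(8) = 2*sqrt(2))
sqrt(46497 + A(58)) = sqrt(46497 + 2*sqrt(2))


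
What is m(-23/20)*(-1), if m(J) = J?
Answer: 23/20 ≈ 1.1500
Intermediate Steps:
m(-23/20)*(-1) = -23/20*(-1) = 23/20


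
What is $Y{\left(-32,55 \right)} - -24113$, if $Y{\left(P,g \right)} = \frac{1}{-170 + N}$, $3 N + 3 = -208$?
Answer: $\frac{17385470}{721} \approx 24113.0$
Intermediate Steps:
$N = - \frac{211}{3}$ ($N = -1 + \frac{1}{3} \left(-208\right) = -1 - \frac{208}{3} = - \frac{211}{3} \approx -70.333$)
$Y{\left(P,g \right)} = - \frac{3}{721}$ ($Y{\left(P,g \right)} = \frac{1}{-170 - \frac{211}{3}} = \frac{1}{- \frac{721}{3}} = - \frac{3}{721}$)
$Y{\left(-32,55 \right)} - -24113 = - \frac{3}{721} - -24113 = - \frac{3}{721} + 24113 = \frac{17385470}{721}$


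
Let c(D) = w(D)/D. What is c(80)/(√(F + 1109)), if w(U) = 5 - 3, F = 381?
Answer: √1490/59600 ≈ 0.00064766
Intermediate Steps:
w(U) = 2
c(D) = 2/D
c(80)/(√(F + 1109)) = (2/80)/(√(381 + 1109)) = (2*(1/80))/(√1490) = (√1490/1490)/40 = √1490/59600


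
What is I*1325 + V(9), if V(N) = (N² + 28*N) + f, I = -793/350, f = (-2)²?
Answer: -37311/14 ≈ -2665.1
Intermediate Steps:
f = 4
I = -793/350 (I = -793*1/350 = -793/350 ≈ -2.2657)
V(N) = 4 + N² + 28*N (V(N) = (N² + 28*N) + 4 = 4 + N² + 28*N)
I*1325 + V(9) = -793/350*1325 + (4 + 9² + 28*9) = -42029/14 + (4 + 81 + 252) = -42029/14 + 337 = -37311/14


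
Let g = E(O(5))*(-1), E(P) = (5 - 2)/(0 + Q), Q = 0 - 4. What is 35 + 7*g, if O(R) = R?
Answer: 161/4 ≈ 40.250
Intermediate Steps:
Q = -4
E(P) = -¾ (E(P) = (5 - 2)/(0 - 4) = 3/(-4) = 3*(-¼) = -¾)
g = ¾ (g = -¾*(-1) = ¾ ≈ 0.75000)
35 + 7*g = 35 + 7*(¾) = 35 + 21/4 = 161/4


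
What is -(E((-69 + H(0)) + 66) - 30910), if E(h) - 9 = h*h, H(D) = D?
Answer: 30892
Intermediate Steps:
E(h) = 9 + h**2 (E(h) = 9 + h*h = 9 + h**2)
-(E((-69 + H(0)) + 66) - 30910) = -((9 + ((-69 + 0) + 66)**2) - 30910) = -((9 + (-69 + 66)**2) - 30910) = -((9 + (-3)**2) - 30910) = -((9 + 9) - 30910) = -(18 - 30910) = -1*(-30892) = 30892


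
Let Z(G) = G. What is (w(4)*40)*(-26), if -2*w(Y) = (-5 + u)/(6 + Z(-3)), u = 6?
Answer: 520/3 ≈ 173.33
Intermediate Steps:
w(Y) = -⅙ (w(Y) = -(-5 + 6)/(2*(6 - 3)) = -1/(2*3) = -½*⅓ = -⅙)
(w(4)*40)*(-26) = -⅙*40*(-26) = -20/3*(-26) = 520/3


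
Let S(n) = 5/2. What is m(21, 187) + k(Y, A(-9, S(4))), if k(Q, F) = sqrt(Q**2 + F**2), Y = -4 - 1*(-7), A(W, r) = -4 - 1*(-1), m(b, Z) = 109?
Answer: 109 + 3*sqrt(2) ≈ 113.24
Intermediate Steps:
S(n) = 5/2 (S(n) = 5*(1/2) = 5/2)
A(W, r) = -3 (A(W, r) = -4 + 1 = -3)
Y = 3 (Y = -4 + 7 = 3)
k(Q, F) = sqrt(F**2 + Q**2)
m(21, 187) + k(Y, A(-9, S(4))) = 109 + sqrt((-3)**2 + 3**2) = 109 + sqrt(9 + 9) = 109 + sqrt(18) = 109 + 3*sqrt(2)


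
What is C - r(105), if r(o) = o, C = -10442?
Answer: -10547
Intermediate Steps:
C - r(105) = -10442 - 1*105 = -10442 - 105 = -10547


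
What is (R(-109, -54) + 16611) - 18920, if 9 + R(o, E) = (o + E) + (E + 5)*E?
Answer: 165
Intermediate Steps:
R(o, E) = -9 + E + o + E*(5 + E) (R(o, E) = -9 + ((o + E) + (E + 5)*E) = -9 + ((E + o) + (5 + E)*E) = -9 + ((E + o) + E*(5 + E)) = -9 + (E + o + E*(5 + E)) = -9 + E + o + E*(5 + E))
(R(-109, -54) + 16611) - 18920 = ((-9 - 109 + (-54)**2 + 6*(-54)) + 16611) - 18920 = ((-9 - 109 + 2916 - 324) + 16611) - 18920 = (2474 + 16611) - 18920 = 19085 - 18920 = 165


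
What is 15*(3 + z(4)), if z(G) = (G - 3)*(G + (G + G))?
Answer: 225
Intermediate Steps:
z(G) = 3*G*(-3 + G) (z(G) = (-3 + G)*(G + 2*G) = (-3 + G)*(3*G) = 3*G*(-3 + G))
15*(3 + z(4)) = 15*(3 + 3*4*(-3 + 4)) = 15*(3 + 3*4*1) = 15*(3 + 12) = 15*15 = 225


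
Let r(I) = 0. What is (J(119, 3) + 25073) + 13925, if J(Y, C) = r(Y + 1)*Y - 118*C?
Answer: 38644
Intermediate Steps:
J(Y, C) = -118*C (J(Y, C) = 0*Y - 118*C = 0 - 118*C = -118*C)
(J(119, 3) + 25073) + 13925 = (-118*3 + 25073) + 13925 = (-354 + 25073) + 13925 = 24719 + 13925 = 38644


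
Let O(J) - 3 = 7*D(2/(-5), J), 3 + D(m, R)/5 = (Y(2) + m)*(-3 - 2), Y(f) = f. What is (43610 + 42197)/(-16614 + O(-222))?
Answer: -85807/16996 ≈ -5.0487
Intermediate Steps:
D(m, R) = -65 - 25*m (D(m, R) = -15 + 5*((2 + m)*(-3 - 2)) = -15 + 5*((2 + m)*(-5)) = -15 + 5*(-10 - 5*m) = -15 + (-50 - 25*m) = -65 - 25*m)
O(J) = -382 (O(J) = 3 + 7*(-65 - 50/(-5)) = 3 + 7*(-65 - 50*(-1)/5) = 3 + 7*(-65 - 25*(-2/5)) = 3 + 7*(-65 + 10) = 3 + 7*(-55) = 3 - 385 = -382)
(43610 + 42197)/(-16614 + O(-222)) = (43610 + 42197)/(-16614 - 382) = 85807/(-16996) = 85807*(-1/16996) = -85807/16996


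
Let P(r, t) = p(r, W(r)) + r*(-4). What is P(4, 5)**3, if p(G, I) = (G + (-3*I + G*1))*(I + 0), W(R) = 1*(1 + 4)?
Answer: -132651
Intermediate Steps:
W(R) = 5 (W(R) = 1*5 = 5)
p(G, I) = I*(-3*I + 2*G) (p(G, I) = (G + (-3*I + G))*I = (G + (G - 3*I))*I = (-3*I + 2*G)*I = I*(-3*I + 2*G))
P(r, t) = -75 + 6*r (P(r, t) = 5*(-3*5 + 2*r) + r*(-4) = 5*(-15 + 2*r) - 4*r = (-75 + 10*r) - 4*r = -75 + 6*r)
P(4, 5)**3 = (-75 + 6*4)**3 = (-75 + 24)**3 = (-51)**3 = -132651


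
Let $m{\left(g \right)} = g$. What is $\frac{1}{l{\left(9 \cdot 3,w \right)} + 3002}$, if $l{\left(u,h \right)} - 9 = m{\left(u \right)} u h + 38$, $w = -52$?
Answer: $- \frac{1}{34859} \approx -2.8687 \cdot 10^{-5}$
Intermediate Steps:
$l{\left(u,h \right)} = 47 + h u^{2}$ ($l{\left(u,h \right)} = 9 + \left(u u h + 38\right) = 9 + \left(u^{2} h + 38\right) = 9 + \left(h u^{2} + 38\right) = 9 + \left(38 + h u^{2}\right) = 47 + h u^{2}$)
$\frac{1}{l{\left(9 \cdot 3,w \right)} + 3002} = \frac{1}{\left(47 - 52 \left(9 \cdot 3\right)^{2}\right) + 3002} = \frac{1}{\left(47 - 52 \cdot 27^{2}\right) + 3002} = \frac{1}{\left(47 - 37908\right) + 3002} = \frac{1}{-37861 + 3002} = \frac{1}{-34859} = - \frac{1}{34859}$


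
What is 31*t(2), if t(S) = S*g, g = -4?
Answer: -248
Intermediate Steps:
t(S) = -4*S (t(S) = S*(-4) = -4*S)
31*t(2) = 31*(-4*2) = 31*(-8) = -248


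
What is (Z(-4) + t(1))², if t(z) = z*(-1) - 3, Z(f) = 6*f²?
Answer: 8464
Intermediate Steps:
t(z) = -3 - z (t(z) = -z - 3 = -3 - z)
(Z(-4) + t(1))² = (6*(-4)² + (-3 - 1*1))² = (6*16 + (-3 - 1))² = (96 - 4)² = 92² = 8464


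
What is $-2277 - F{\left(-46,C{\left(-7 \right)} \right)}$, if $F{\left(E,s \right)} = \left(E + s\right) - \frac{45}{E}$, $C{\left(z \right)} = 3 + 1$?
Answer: $- \frac{102855}{46} \approx -2236.0$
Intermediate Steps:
$C{\left(z \right)} = 4$
$F{\left(E,s \right)} = E + s - \frac{45}{E}$
$-2277 - F{\left(-46,C{\left(-7 \right)} \right)} = -2277 - \left(-46 + 4 - \frac{45}{-46}\right) = -2277 - \left(-46 + 4 - - \frac{45}{46}\right) = -2277 - \left(-46 + 4 + \frac{45}{46}\right) = -2277 - - \frac{1887}{46} = -2277 + \frac{1887}{46} = - \frac{102855}{46}$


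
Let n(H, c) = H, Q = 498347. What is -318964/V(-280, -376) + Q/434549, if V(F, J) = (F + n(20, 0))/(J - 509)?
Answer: -6133286331682/5649137 ≈ -1.0857e+6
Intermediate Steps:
V(F, J) = (20 + F)/(-509 + J) (V(F, J) = (F + 20)/(J - 509) = (20 + F)/(-509 + J))
-318964/V(-280, -376) + Q/434549 = -318964*(-509 - 376)/(20 - 280) + 498347/434549 = -318964/(-260/(-885)) + 498347*(1/434549) = -318964/((-1/885*(-260))) + 498347/434549 = -318964/52/177 + 498347/434549 = -318964*177/52 + 498347/434549 = -14114157/13 + 498347/434549 = -6133286331682/5649137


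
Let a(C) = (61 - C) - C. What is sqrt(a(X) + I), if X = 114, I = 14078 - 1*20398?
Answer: I*sqrt(6487) ≈ 80.542*I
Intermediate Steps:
I = -6320 (I = 14078 - 20398 = -6320)
a(C) = 61 - 2*C
sqrt(a(X) + I) = sqrt((61 - 2*114) - 6320) = sqrt((61 - 228) - 6320) = sqrt(-167 - 6320) = sqrt(-6487) = I*sqrt(6487)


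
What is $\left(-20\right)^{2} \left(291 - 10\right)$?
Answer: $112400$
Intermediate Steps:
$\left(-20\right)^{2} \left(291 - 10\right) = 400 \cdot 281 = 112400$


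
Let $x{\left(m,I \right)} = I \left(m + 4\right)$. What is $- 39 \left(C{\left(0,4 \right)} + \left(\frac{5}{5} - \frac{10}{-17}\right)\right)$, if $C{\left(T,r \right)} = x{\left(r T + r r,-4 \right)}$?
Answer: $\frac{51987}{17} \approx 3058.1$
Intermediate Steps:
$x{\left(m,I \right)} = I \left(4 + m\right)$
$C{\left(T,r \right)} = -16 - 4 r^{2} - 4 T r$ ($C{\left(T,r \right)} = - 4 \left(4 + \left(r T + r r\right)\right) = - 4 \left(4 + \left(T r + r^{2}\right)\right) = - 4 \left(4 + \left(r^{2} + T r\right)\right) = - 4 \left(4 + r^{2} + T r\right) = -16 - 4 r^{2} - 4 T r$)
$- 39 \left(C{\left(0,4 \right)} + \left(\frac{5}{5} - \frac{10}{-17}\right)\right) = - 39 \left(\left(-16 - 16 \left(0 + 4\right)\right) + \left(\frac{5}{5} - \frac{10}{-17}\right)\right) = - 39 \left(\left(-16 - 16 \cdot 4\right) + \left(5 \cdot \frac{1}{5} - - \frac{10}{17}\right)\right) = - 39 \left(\left(-16 - 64\right) + \left(1 + \frac{10}{17}\right)\right) = - 39 \left(-80 + \frac{27}{17}\right) = \left(-39\right) \left(- \frac{1333}{17}\right) = \frac{51987}{17}$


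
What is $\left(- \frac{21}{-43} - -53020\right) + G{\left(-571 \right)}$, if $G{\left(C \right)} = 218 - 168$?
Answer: $\frac{2282031}{43} \approx 53071.0$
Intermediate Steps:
$G{\left(C \right)} = 50$
$\left(- \frac{21}{-43} - -53020\right) + G{\left(-571 \right)} = \left(- \frac{21}{-43} - -53020\right) + 50 = \left(\left(-21\right) \left(- \frac{1}{43}\right) + 53020\right) + 50 = \left(\frac{21}{43} + 53020\right) + 50 = \frac{2279881}{43} + 50 = \frac{2282031}{43}$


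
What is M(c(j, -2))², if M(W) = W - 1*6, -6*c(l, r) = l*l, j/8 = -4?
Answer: 280900/9 ≈ 31211.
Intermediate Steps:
j = -32 (j = 8*(-4) = -32)
c(l, r) = -l²/6 (c(l, r) = -l*l/6 = -l²/6)
M(W) = -6 + W (M(W) = W - 6 = -6 + W)
M(c(j, -2))² = (-6 - ⅙*(-32)²)² = (-6 - ⅙*1024)² = (-6 - 512/3)² = (-530/3)² = 280900/9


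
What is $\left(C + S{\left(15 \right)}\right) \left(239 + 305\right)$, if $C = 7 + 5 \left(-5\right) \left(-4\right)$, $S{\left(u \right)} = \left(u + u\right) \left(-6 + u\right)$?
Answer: $205088$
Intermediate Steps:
$S{\left(u \right)} = 2 u \left(-6 + u\right)$
$C = 107$ ($C = 7 - -100 = 7 + 100 = 107$)
$\left(C + S{\left(15 \right)}\right) \left(239 + 305\right) = \left(107 + 2 \cdot 15 \left(-6 + 15\right)\right) \left(239 + 305\right) = \left(107 + 2 \cdot 15 \cdot 9\right) 544 = \left(107 + 270\right) 544 = 377 \cdot 544 = 205088$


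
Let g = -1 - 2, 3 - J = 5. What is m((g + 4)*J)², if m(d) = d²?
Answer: 16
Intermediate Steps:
J = -2 (J = 3 - 1*5 = 3 - 5 = -2)
g = -3
m((g + 4)*J)² = (((-3 + 4)*(-2))²)² = ((1*(-2))²)² = ((-2)²)² = 4² = 16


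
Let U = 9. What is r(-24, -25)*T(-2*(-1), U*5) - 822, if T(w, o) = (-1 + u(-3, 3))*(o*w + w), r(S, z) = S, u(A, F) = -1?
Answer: 3594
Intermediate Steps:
T(w, o) = -2*w - 2*o*w (T(w, o) = (-1 - 1)*(o*w + w) = -2*(w + o*w) = -2*w - 2*o*w)
r(-24, -25)*T(-2*(-1), U*5) - 822 = -(-48)*(-2*(-1))*(1 + 9*5) - 822 = -(-48)*2*(1 + 45) - 822 = -(-48)*2*46 - 822 = -24*(-184) - 822 = 4416 - 822 = 3594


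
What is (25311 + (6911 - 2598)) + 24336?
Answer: 53960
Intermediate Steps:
(25311 + (6911 - 2598)) + 24336 = (25311 + 4313) + 24336 = 29624 + 24336 = 53960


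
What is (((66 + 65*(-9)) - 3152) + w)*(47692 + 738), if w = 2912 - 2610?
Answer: -163160670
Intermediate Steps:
w = 302
(((66 + 65*(-9)) - 3152) + w)*(47692 + 738) = (((66 + 65*(-9)) - 3152) + 302)*(47692 + 738) = (((66 - 585) - 3152) + 302)*48430 = ((-519 - 3152) + 302)*48430 = (-3671 + 302)*48430 = -3369*48430 = -163160670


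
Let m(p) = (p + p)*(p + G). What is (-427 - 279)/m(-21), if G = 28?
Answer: 353/147 ≈ 2.4014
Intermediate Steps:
m(p) = 2*p*(28 + p) (m(p) = (p + p)*(p + 28) = (2*p)*(28 + p) = 2*p*(28 + p))
(-427 - 279)/m(-21) = (-427 - 279)/((2*(-21)*(28 - 21))) = -706/(2*(-21)*7) = -706/(-294) = -706*(-1/294) = 353/147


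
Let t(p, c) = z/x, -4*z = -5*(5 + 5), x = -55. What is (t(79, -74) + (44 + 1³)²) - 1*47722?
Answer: -1005339/22 ≈ -45697.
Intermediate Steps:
z = 25/2 (z = -(-5)*(5 + 5)/4 = -(-5)*10/4 = -¼*(-50) = 25/2 ≈ 12.500)
t(p, c) = -5/22 (t(p, c) = (25/2)/(-55) = (25/2)*(-1/55) = -5/22)
(t(79, -74) + (44 + 1³)²) - 1*47722 = (-5/22 + (44 + 1³)²) - 1*47722 = (-5/22 + (44 + 1)²) - 47722 = (-5/22 + 45²) - 47722 = (-5/22 + 2025) - 47722 = 44545/22 - 47722 = -1005339/22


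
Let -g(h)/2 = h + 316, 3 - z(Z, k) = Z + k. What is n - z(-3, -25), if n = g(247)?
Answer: -1157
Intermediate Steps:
z(Z, k) = 3 - Z - k (z(Z, k) = 3 - (Z + k) = 3 + (-Z - k) = 3 - Z - k)
g(h) = -632 - 2*h (g(h) = -2*(h + 316) = -2*(316 + h) = -632 - 2*h)
n = -1126 (n = -632 - 2*247 = -632 - 494 = -1126)
n - z(-3, -25) = -1126 - (3 - 1*(-3) - 1*(-25)) = -1126 - (3 + 3 + 25) = -1126 - 1*31 = -1126 - 31 = -1157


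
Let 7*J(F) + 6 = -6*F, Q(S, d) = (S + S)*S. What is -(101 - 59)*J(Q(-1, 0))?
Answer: 108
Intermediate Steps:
Q(S, d) = 2*S² (Q(S, d) = (2*S)*S = 2*S²)
J(F) = -6/7 - 6*F/7 (J(F) = -6/7 + (-6*F)/7 = -6/7 - 6*F/7)
-(101 - 59)*J(Q(-1, 0)) = -(101 - 59)*(-6/7 - 12*(-1)²/7) = -42*(-6/7 - 12/7) = -42*(-18)/7 = -1*(-108) = 108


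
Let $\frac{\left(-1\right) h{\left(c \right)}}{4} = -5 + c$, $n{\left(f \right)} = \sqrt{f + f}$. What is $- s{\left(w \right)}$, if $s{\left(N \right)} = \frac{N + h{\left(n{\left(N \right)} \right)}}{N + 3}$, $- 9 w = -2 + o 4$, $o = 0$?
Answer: $- \frac{158}{29} \approx -5.4483$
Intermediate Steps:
$n{\left(f \right)} = \sqrt{2} \sqrt{f}$ ($n{\left(f \right)} = \sqrt{2 f} = \sqrt{2} \sqrt{f}$)
$h{\left(c \right)} = 20 - 4 c$ ($h{\left(c \right)} = - 4 \left(-5 + c\right) = 20 - 4 c$)
$w = \frac{2}{9}$ ($w = - \frac{-2 + 0 \cdot 4}{9} = - \frac{-2 + 0}{9} = \left(- \frac{1}{9}\right) \left(-2\right) = \frac{2}{9} \approx 0.22222$)
$s{\left(N \right)} = \frac{20 + N - 4 \sqrt{2} \sqrt{N}}{3 + N}$ ($s{\left(N \right)} = \frac{N - \left(-20 + 4 \sqrt{2} \sqrt{N}\right)}{N + 3} = \frac{N - \left(-20 + 4 \sqrt{2} \sqrt{N}\right)}{3 + N} = \frac{20 + N - 4 \sqrt{2} \sqrt{N}}{3 + N}$)
$- s{\left(w \right)} = - \frac{20 + \frac{2}{9} - 4 \sqrt{2} \sqrt{\frac{2}{9}}}{3 + \frac{2}{9}} = - \frac{20 + \frac{2}{9} - 4 \sqrt{2} \frac{\sqrt{2}}{3}}{\frac{29}{9}} = - \frac{9 \left(20 + \frac{2}{9} - \frac{8}{3}\right)}{29} = - \frac{9 \cdot 158}{29 \cdot 9} = \left(-1\right) \frac{158}{29} = - \frac{158}{29}$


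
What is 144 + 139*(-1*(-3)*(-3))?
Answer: -1107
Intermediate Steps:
144 + 139*(-1*(-3)*(-3)) = 144 + 139*(3*(-3)) = 144 + 139*(-9) = 144 - 1251 = -1107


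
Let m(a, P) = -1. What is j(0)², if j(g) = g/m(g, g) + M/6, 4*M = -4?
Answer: 1/36 ≈ 0.027778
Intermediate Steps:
M = -1 (M = (¼)*(-4) = -1)
j(g) = -⅙ - g (j(g) = g/(-1) - 1/6 = g*(-1) - 1*⅙ = -g - ⅙ = -⅙ - g)
j(0)² = (-⅙ - 1*0)² = (-⅙ + 0)² = (-⅙)² = 1/36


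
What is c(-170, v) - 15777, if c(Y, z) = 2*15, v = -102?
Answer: -15747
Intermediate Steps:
c(Y, z) = 30
c(-170, v) - 15777 = 30 - 15777 = -15747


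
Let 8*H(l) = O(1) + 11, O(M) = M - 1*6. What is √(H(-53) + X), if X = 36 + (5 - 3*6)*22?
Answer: I*√997/2 ≈ 15.788*I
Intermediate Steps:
O(M) = -6 + M (O(M) = M - 6 = -6 + M)
X = -250 (X = 36 + (5 - 18)*22 = 36 - 13*22 = 36 - 286 = -250)
H(l) = ¾ (H(l) = ((-6 + 1) + 11)/8 = (-5 + 11)/8 = (⅛)*6 = ¾)
√(H(-53) + X) = √(¾ - 250) = √(-997/4) = I*√997/2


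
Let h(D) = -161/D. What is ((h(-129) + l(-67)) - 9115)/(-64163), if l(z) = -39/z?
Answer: 4145533/29187411 ≈ 0.14203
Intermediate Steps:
((h(-129) + l(-67)) - 9115)/(-64163) = ((-161/(-129) - 39/(-67)) - 9115)/(-64163) = ((-161*(-1/129) - 39*(-1/67)) - 9115)*(-1/64163) = ((161/129 + 39/67) - 9115)*(-1/64163) = (15818/8643 - 9115)*(-1/64163) = -78765127/8643*(-1/64163) = 4145533/29187411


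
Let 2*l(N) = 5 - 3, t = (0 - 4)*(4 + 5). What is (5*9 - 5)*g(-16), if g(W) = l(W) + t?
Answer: -1400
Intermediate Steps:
t = -36 (t = -4*9 = -36)
l(N) = 1 (l(N) = (5 - 3)/2 = (½)*2 = 1)
g(W) = -35 (g(W) = 1 - 36 = -35)
(5*9 - 5)*g(-16) = (5*9 - 5)*(-35) = (45 - 5)*(-35) = 40*(-35) = -1400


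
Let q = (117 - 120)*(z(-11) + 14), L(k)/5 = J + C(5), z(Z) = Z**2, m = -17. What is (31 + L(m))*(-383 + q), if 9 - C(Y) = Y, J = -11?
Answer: 3152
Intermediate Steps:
C(Y) = 9 - Y
L(k) = -35 (L(k) = 5*(-11 + (9 - 1*5)) = 5*(-11 + (9 - 5)) = 5*(-11 + 4) = 5*(-7) = -35)
q = -405 (q = (117 - 120)*((-11)**2 + 14) = -3*(121 + 14) = -3*135 = -405)
(31 + L(m))*(-383 + q) = (31 - 35)*(-383 - 405) = -4*(-788) = 3152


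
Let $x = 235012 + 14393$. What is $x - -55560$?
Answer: $304965$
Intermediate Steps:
$x = 249405$
$x - -55560 = 249405 - -55560 = 249405 + \left(-118 + 55678\right) = 249405 + 55560 = 304965$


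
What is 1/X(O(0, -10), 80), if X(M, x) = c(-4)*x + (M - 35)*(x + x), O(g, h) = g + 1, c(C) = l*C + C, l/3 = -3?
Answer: -1/2880 ≈ -0.00034722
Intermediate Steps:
l = -9 (l = 3*(-3) = -9)
c(C) = -8*C (c(C) = -9*C + C = -8*C)
O(g, h) = 1 + g
X(M, x) = 32*x + 2*x*(-35 + M) (X(M, x) = (-8*(-4))*x + (M - 35)*(x + x) = 32*x + (-35 + M)*(2*x) = 32*x + 2*x*(-35 + M))
1/X(O(0, -10), 80) = 1/(2*80*(-19 + (1 + 0))) = 1/(2*80*(-19 + 1)) = 1/(2*80*(-18)) = 1/(-2880) = -1/2880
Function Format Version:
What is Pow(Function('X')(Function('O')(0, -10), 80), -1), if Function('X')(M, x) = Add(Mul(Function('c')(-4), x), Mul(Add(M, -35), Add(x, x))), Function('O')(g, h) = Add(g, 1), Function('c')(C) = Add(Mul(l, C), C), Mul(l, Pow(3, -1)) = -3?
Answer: Rational(-1, 2880) ≈ -0.00034722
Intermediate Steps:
l = -9 (l = Mul(3, -3) = -9)
Function('c')(C) = Mul(-8, C) (Function('c')(C) = Add(Mul(-9, C), C) = Mul(-8, C))
Function('O')(g, h) = Add(1, g)
Function('X')(M, x) = Add(Mul(32, x), Mul(2, x, Add(-35, M))) (Function('X')(M, x) = Add(Mul(Mul(-8, -4), x), Mul(Add(M, -35), Add(x, x))) = Add(Mul(32, x), Mul(Add(-35, M), Mul(2, x))) = Add(Mul(32, x), Mul(2, x, Add(-35, M))))
Pow(Function('X')(Function('O')(0, -10), 80), -1) = Pow(Mul(2, 80, Add(-19, Add(1, 0))), -1) = Pow(Mul(2, 80, Add(-19, 1)), -1) = Pow(Mul(2, 80, -18), -1) = Pow(-2880, -1) = Rational(-1, 2880)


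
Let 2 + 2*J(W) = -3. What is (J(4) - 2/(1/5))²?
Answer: 625/4 ≈ 156.25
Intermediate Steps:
J(W) = -5/2 (J(W) = -1 + (½)*(-3) = -1 - 3/2 = -5/2)
(J(4) - 2/(1/5))² = (-5/2 - 2/(1/5))² = (-5/2 - 2/⅕)² = (-5/2 - 2*5)² = (-5/2 - 10)² = (-25/2)² = 625/4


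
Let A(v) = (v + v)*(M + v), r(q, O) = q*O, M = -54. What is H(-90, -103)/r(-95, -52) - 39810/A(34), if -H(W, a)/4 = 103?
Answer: 4902527/167960 ≈ 29.189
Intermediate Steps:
r(q, O) = O*q
A(v) = 2*v*(-54 + v) (A(v) = (v + v)*(-54 + v) = (2*v)*(-54 + v) = 2*v*(-54 + v))
H(W, a) = -412 (H(W, a) = -4*103 = -412)
H(-90, -103)/r(-95, -52) - 39810/A(34) = -412/((-52*(-95))) - 39810*1/(68*(-54 + 34)) = -412/4940 - 39810/(2*34*(-20)) = -412*1/4940 - 39810/(-1360) = -103/1235 - 39810*(-1/1360) = -103/1235 + 3981/136 = 4902527/167960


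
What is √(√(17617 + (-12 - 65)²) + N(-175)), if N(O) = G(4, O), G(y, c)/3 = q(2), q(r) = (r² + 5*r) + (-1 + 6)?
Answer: √(57 + √23546) ≈ 14.507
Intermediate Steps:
q(r) = 5 + r² + 5*r (q(r) = (r² + 5*r) + 5 = 5 + r² + 5*r)
G(y, c) = 57 (G(y, c) = 3*(5 + 2² + 5*2) = 3*(5 + 4 + 10) = 3*19 = 57)
N(O) = 57
√(√(17617 + (-12 - 65)²) + N(-175)) = √(√(17617 + (-12 - 65)²) + 57) = √(√(17617 + (-77)²) + 57) = √(√(17617 + 5929) + 57) = √(√23546 + 57) = √(57 + √23546)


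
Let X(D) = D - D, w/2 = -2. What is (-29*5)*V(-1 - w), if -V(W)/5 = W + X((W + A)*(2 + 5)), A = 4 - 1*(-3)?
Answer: 2175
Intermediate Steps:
w = -4 (w = 2*(-2) = -4)
A = 7 (A = 4 + 3 = 7)
X(D) = 0
V(W) = -5*W (V(W) = -5*(W + 0) = -5*W)
(-29*5)*V(-1 - w) = (-29*5)*(-5*(-1 - 1*(-4))) = -(-725)*(-1 + 4) = -(-725)*3 = -145*(-15) = 2175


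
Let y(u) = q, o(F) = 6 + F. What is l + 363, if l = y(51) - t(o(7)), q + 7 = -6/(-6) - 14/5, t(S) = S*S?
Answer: 926/5 ≈ 185.20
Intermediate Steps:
t(S) = S²
q = -44/5 (q = -7 + (-6/(-6) - 14/5) = -7 + (-6*(-⅙) - 14*⅕) = -7 + (1 - 14/5) = -7 - 9/5 = -44/5 ≈ -8.8000)
y(u) = -44/5
l = -889/5 (l = -44/5 - (6 + 7)² = -44/5 - 1*13² = -44/5 - 1*169 = -44/5 - 169 = -889/5 ≈ -177.80)
l + 363 = -889/5 + 363 = 926/5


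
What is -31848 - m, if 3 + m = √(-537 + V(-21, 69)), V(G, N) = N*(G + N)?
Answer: -31845 - 5*√111 ≈ -31898.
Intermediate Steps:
m = -3 + 5*√111 (m = -3 + √(-537 + 69*(-21 + 69)) = -3 + √(-537 + 69*48) = -3 + √(-537 + 3312) = -3 + √2775 = -3 + 5*√111 ≈ 49.678)
-31848 - m = -31848 - (-3 + 5*√111) = -31848 + (3 - 5*√111) = -31845 - 5*√111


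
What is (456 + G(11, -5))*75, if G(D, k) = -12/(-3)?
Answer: 34500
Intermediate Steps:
G(D, k) = 4 (G(D, k) = -12*(-⅓) = 4)
(456 + G(11, -5))*75 = (456 + 4)*75 = 460*75 = 34500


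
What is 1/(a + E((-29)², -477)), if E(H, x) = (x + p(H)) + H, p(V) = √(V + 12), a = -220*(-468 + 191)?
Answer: 61304/3758179563 - √853/3758179563 ≈ 1.6304e-5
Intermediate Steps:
a = 60940 (a = -220*(-277) = 60940)
p(V) = √(12 + V)
E(H, x) = H + x + √(12 + H) (E(H, x) = (x + √(12 + H)) + H = H + x + √(12 + H))
1/(a + E((-29)², -477)) = 1/(60940 + ((-29)² - 477 + √(12 + (-29)²))) = 1/(60940 + (841 - 477 + √(12 + 841))) = 1/(60940 + (841 - 477 + √853)) = 1/(60940 + (364 + √853)) = 1/(61304 + √853)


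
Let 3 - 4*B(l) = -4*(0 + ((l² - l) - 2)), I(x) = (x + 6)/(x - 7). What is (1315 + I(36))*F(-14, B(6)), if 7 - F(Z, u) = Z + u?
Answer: -1183487/116 ≈ -10202.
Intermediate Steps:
I(x) = (6 + x)/(-7 + x)
B(l) = -5/4 + l² - l (B(l) = ¾ - (-1)*(0 + ((l² - l) - 2)) = ¾ - (-1)*(0 + (-2 + l² - l)) = ¾ - (-1)*(-2 + l² - l) = ¾ - (8 - 4*l² + 4*l)/4 = ¾ + (-2 + l² - l) = -5/4 + l² - l)
F(Z, u) = 7 - Z - u (F(Z, u) = 7 - (Z + u) = 7 + (-Z - u) = 7 - Z - u)
(1315 + I(36))*F(-14, B(6)) = (1315 + (6 + 36)/(-7 + 36))*(7 - 1*(-14) - (-5/4 + 6² - 1*6)) = (1315 + 42/29)*(7 + 14 - (-5/4 + 36 - 6)) = (1315 + (1/29)*42)*(7 + 14 - 1*115/4) = (1315 + 42/29)*(7 + 14 - 115/4) = (38177/29)*(-31/4) = -1183487/116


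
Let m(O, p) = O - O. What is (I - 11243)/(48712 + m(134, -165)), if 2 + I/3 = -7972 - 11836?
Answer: -70673/48712 ≈ -1.4508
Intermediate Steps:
I = -59430 (I = -6 + 3*(-7972 - 11836) = -6 + 3*(-19808) = -6 - 59424 = -59430)
m(O, p) = 0
(I - 11243)/(48712 + m(134, -165)) = (-59430 - 11243)/(48712 + 0) = -70673/48712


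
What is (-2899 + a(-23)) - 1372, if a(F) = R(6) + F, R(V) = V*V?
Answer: -4258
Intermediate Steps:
R(V) = V²
a(F) = 36 + F (a(F) = 6² + F = 36 + F)
(-2899 + a(-23)) - 1372 = (-2899 + (36 - 23)) - 1372 = (-2899 + 13) - 1372 = -2886 - 1372 = -4258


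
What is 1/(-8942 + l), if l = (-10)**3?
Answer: -1/9942 ≈ -0.00010058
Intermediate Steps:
l = -1000
1/(-8942 + l) = 1/(-8942 - 1000) = 1/(-9942) = -1/9942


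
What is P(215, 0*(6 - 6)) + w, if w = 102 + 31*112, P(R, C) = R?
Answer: 3789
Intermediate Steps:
w = 3574 (w = 102 + 3472 = 3574)
P(215, 0*(6 - 6)) + w = 215 + 3574 = 3789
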